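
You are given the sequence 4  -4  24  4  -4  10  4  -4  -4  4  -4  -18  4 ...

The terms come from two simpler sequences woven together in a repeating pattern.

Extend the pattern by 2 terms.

-4, -32

Positions follow the repeating pattern AAB; grouping by letter gives 2 tracks.
Stream A: 4, -4, 4, -4, 4, -4, 4, -4, 4. Alternating ±4.
Stream B: 24, 10, -4, -18. Arithmetic, step −14.
Position 14 falls in stream A as its term 10, giving -4.
The 15th slot belongs to stream B; its 5th term is -32.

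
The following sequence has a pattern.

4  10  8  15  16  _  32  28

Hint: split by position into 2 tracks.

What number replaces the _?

Odd-indexed and even-indexed terms follow separate rules.
Track A = 4, 8, 16, 32: powers of 2.
Track B = 10, 15, ?, 28: triangular numbers n(n+1)/2 for n = 4, 5, ….
Filling track B at index 3 by its rule yields 21.

21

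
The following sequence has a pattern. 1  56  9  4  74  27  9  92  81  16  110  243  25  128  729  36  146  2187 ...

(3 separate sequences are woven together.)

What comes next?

49

Read the sequence 3 terms at a time; column i is its own pattern.
Subsequence A: 1, 4, 9, 16, 25, 36 — perfect squares starting at 1².
Subsequence B: 56, 74, 92, 110, 128, 146 — arithmetic, step +18.
Subsequence C: 9, 27, 81, 243, 729, 2187 — powers 3^2, 3^3, 3^4, ….
The 19th slot belongs to subsequence A; its 7th term is 49.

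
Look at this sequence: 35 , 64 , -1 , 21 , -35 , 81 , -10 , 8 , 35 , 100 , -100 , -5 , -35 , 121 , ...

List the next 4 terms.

-1000, -18, 35, 144

Split by position mod 4: positions 1, 5, 9, … form one track, and each other residue class forms its own.
Track A: 35, -35, 35, -35. Oscillating between 35 and -35.
Track B: 64, 81, 100, 121. The squares 8², 9², 10², ….
Track C: -1, -10, -100. A geometric progression (common ratio 10).
Track D: 21, 8, -5. Linear: a_n = 34 − 13·n.
The 15th slot belongs to track C; its 4th term is -1000.
Position 16 falls in track D as its term 4, giving -18.
Position 17 → track A, term 5 = 35.
Term 18 comes from track B (its 5th entry): 144.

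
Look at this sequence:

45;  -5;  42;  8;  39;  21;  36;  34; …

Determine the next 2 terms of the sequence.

33, 47

Split by position mod 2 into 2 tracks.
Track A: 45, 42, 39, 36 — linear: a_n = 48 − 3·n.
Track B: -5, 8, 21, 34 — arithmetic, step +13.
Term 9 comes from track A (its 5th entry): 33.
The 10th slot belongs to track B; its 5th term is 47.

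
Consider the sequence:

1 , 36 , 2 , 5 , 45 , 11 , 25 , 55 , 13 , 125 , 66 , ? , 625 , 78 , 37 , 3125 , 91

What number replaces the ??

24

Read the sequence 3 terms at a time; column i is its own pattern.
Track A = 1, 5, 25, 125, 625, 3125: powers 5^0, 5^1, 5^2, ….
Track B = 36, 45, 55, 66, 78, 91: triangular numbers starting at T_8.
Track C = 2, 11, 13, ?, 37: Fibonacci-style (each term is the sum of the two before it).
Track C's pattern makes the blank 24.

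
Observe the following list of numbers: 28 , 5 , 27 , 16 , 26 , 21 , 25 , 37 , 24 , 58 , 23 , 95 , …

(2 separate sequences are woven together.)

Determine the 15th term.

Odd-indexed and even-indexed terms follow separate rules.
Stream A = 28, 27, 26, 25, 24, 23: arithmetic, step −1.
Stream B = 5, 16, 21, 37, 58, 95: a Fibonacci-like recurrence a_n = a_{n-1} + a_{n-2}.
The 15th slot belongs to stream A; its 8th term is 21.

21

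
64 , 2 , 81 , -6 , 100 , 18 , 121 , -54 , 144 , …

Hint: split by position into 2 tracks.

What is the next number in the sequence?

162

Split by position mod 2 into 2 tracks.
Track A is 64, 81, 100, 121, 144, which is consecutive squares n² from n = 8.
Track B is 2, -6, 18, -54, which is geometric with ratio -3.
The 10th slot belongs to track B; its 5th term is 162.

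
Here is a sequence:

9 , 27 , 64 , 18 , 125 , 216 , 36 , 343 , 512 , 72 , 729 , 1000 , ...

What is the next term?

144

The slot pattern repeats as ABB (period 3), so there are 2 interleaved tracks.
Track A: 9, 18, 36, 72. Multiplying by 2 each time.
Track B: 27, 64, 125, 216, 343, 512, 729, 1000. The cubes 3³, 4³, 5³, ….
Term 13 comes from track A (its 5th entry): 144.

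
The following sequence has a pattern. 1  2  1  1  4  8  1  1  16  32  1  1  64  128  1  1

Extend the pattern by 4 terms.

256, 512, 1, 1

Reading positions in blocks of 4 reveals the pattern AABB — 2 tracks woven together.
Track A is 1, 2, 4, 8, 16, 32, 64, 128, which is geometric, ×2 each step.
Track B is 1, 1, 1, 1, 1, 1, 1, 1, which is constant 1.
Term 17 comes from track A (its 9th entry): 256.
Position 18 falls in track A as its term 10, giving 512.
Position 19 → track B, term 9 = 1.
Position 20 falls in track B as its term 10, giving 1.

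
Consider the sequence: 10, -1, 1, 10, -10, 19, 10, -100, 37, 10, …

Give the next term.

Split by position mod 3: positions 1, 4, 7, … form one track, and each other residue class forms its own.
Stream A = 10, 10, 10, 10: constant 10.
Stream B = -1, -10, -100: geometric with ratio 10.
Stream C = 1, 19, 37: adding 18 each time.
Position 11 falls in stream B as its term 4, giving -1000.

-1000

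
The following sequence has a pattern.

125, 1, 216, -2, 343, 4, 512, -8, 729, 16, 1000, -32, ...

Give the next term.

Odd-indexed and even-indexed terms follow separate rules.
Stream A: 125, 216, 343, 512, 729, 1000 — consecutive cubes n³ from n = 5.
Stream B: 1, -2, 4, -8, 16, -32 — multiplying by -2 each time.
Position 13 → stream A, term 7 = 1331.

1331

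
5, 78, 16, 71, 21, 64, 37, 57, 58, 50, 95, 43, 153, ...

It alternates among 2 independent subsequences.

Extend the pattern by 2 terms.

The terms cycle through 2 interleaved subsequences.
Track A: 5, 16, 21, 37, 58, 95, 153 (a Fibonacci-like recurrence a_n = a_{n-1} + a_{n-2}).
Track B: 78, 71, 64, 57, 50, 43 (arithmetic, step −7).
The 14th slot belongs to track B; its 7th term is 36.
Position 15 falls in track A as its term 8, giving 248.

36, 248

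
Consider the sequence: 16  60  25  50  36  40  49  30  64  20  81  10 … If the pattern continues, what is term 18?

Split by position mod 2 into 2 tracks.
Track A: 16, 25, 36, 49, 64, 81 — perfect squares starting at 4².
Track B: 60, 50, 40, 30, 20, 10 — arithmetic, step −10.
Position 18 falls in track B as its term 9, giving -20.

-20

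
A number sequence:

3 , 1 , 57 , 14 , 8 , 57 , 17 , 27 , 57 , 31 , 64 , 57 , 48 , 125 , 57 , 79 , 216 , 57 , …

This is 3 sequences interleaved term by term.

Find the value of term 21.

Taking every 3rd term gives 3 separate tracks.
Stream A: 3, 14, 17, 31, 48, 79 — Fibonacci-style (each term is the sum of the two before it).
Stream B: 1, 8, 27, 64, 125, 216 — consecutive cubes n³ from n = 1.
Stream C: 57, 57, 57, 57, 57, 57 — always 57.
Term 21 comes from stream C (its 7th entry): 57.

57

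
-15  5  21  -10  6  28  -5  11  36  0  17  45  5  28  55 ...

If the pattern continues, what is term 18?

The terms cycle through 3 interleaved subsequences.
Track A = -15, -10, -5, 0, 5: arithmetic, step +5.
Track B = 5, 6, 11, 17, 28: Fibonacci-style (each term is the sum of the two before it).
Track C = 21, 28, 36, 45, 55: the triangular numbers T_6, T_7, ….
Position 18 → track C, term 6 = 66.

66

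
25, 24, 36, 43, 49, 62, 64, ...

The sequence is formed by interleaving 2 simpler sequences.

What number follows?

Taking every 2nd term gives 2 separate tracks.
Stream A = 25, 36, 49, 64: consecutive squares n² from n = 5.
Stream B = 24, 43, 62: adding 19 each time.
Term 8 comes from stream B (its 4th entry): 81.

81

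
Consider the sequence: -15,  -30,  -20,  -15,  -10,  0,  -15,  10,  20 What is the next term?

-15

The slot pattern repeats as ABB (period 3), so there are 2 interleaved tracks.
Track A = -15, -15, -15: always -15.
Track B = -30, -20, -10, 0, 10, 20: arithmetic with common difference +10.
Position 10 falls in track A as its term 4, giving -15.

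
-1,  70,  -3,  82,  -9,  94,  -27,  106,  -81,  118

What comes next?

-243

Odd-indexed and even-indexed terms follow separate rules.
Subsequence A = -1, -3, -9, -27, -81: a geometric progression (common ratio 3).
Subsequence B = 70, 82, 94, 106, 118: arithmetic with common difference +12.
The 11th slot belongs to subsequence A; its 6th term is -243.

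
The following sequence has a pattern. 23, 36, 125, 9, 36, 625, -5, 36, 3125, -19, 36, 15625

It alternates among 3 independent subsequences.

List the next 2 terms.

-33, 36

The terms cycle through 3 interleaved subsequences.
Subsequence A: 23, 9, -5, -19 — arithmetic with common difference −14.
Subsequence B: 36, 36, 36, 36 — constant 36.
Subsequence C: 125, 625, 3125, 15625 — powers 5^3, 5^4, 5^5, ….
Term 13 comes from subsequence A (its 5th entry): -33.
Position 14 falls in subsequence B as its term 5, giving 36.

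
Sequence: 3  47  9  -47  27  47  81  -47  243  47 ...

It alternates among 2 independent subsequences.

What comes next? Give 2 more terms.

729, -47

Positions 1, 3, 5, … form one subsequence and positions 2, 4, 6, … form another.
Stream A: 3, 9, 27, 81, 243 (a geometric progression (common ratio 3)).
Stream B: 47, -47, 47, -47, 47 (the oscillation 47·(−1)^(n+1)).
Position 11 falls in stream A as its term 6, giving 729.
The 12th slot belongs to stream B; its 6th term is -47.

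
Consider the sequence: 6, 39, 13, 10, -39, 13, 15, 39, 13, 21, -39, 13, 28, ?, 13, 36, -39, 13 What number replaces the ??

39

Read the sequence 3 terms at a time; column i is its own pattern.
Stream A: 6, 10, 15, 21, 28, 36 — triangular numbers starting at T_3.
Stream B: 39, -39, 39, -39, ?, -39 — oscillating between 39 and -39.
Stream C: 13, 13, 13, 13, 13, 13 — the constant sequence 13.
The gap is stream B's term 5; the rule gives 39.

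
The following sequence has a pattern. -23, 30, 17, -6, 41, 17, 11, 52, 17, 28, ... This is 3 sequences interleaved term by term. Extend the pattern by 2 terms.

63, 17

The terms cycle through 3 interleaved subsequences.
Track A: -23, -6, 11, 28. Linear: a_n = -40 + 17·n.
Track B: 30, 41, 52. Adding 11 each time.
Track C: 17, 17, 17. The constant sequence 17.
Position 11 → track B, term 4 = 63.
Term 12 comes from track C (its 4th entry): 17.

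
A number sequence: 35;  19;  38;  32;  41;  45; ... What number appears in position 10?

71

Split by position mod 2 into 2 tracks.
Track A: 35, 38, 41 — arithmetic, step +3.
Track B: 19, 32, 45 — adding 13 each time.
Position 10 → track B, term 5 = 71.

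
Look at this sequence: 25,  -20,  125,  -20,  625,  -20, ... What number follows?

3125

Taking every 2nd term gives 2 separate tracks.
Track A: 25, 125, 625. Successive powers of 5.
Track B: -20, -20, -20. The constant sequence -20.
Term 7 comes from track A (its 4th entry): 3125.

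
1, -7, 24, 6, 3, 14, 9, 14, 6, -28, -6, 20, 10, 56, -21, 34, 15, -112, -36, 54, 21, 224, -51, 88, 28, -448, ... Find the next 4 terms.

-66, 142, 36, 896

Split by position mod 4 into 4 tracks.
Track A: 1, 3, 6, 10, 15, 21, 28. Triangular numbers n(n+1)/2 for n = 1, 2, ….
Track B: -7, 14, -28, 56, -112, 224, -448. Geometric, ×-2 each step.
Track C: 24, 9, -6, -21, -36, -51. Linear: a_n = 39 − 15·n.
Track D: 6, 14, 20, 34, 54, 88. Each term equals the sum of the previous two.
Position 27 → track C, term 7 = -66.
Position 28 → track D, term 7 = 142.
The 29th slot belongs to track A; its 8th term is 36.
Position 30 falls in track B as its term 8, giving 896.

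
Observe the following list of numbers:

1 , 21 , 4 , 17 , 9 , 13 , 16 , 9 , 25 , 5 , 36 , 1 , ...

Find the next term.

Taking every 2nd term gives 2 separate tracks.
Track A = 1, 4, 9, 16, 25, 36: the squares 1², 2², 3², ….
Track B = 21, 17, 13, 9, 5, 1: subtracting 4 each time.
The 13th slot belongs to track A; its 7th term is 49.

49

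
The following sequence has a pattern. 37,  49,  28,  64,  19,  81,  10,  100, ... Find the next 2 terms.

1, 121

Taking every 2nd term gives 2 separate tracks.
Stream A: 37, 28, 19, 10. Arithmetic with common difference −9.
Stream B: 49, 64, 81, 100. Perfect squares starting at 7².
Position 9 falls in stream A as its term 5, giving 1.
Term 10 comes from stream B (its 5th entry): 121.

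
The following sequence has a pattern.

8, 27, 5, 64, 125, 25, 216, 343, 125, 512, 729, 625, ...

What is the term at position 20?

3375

The slot pattern repeats as AAB (period 3), so there are 2 interleaved tracks.
Track A = 8, 27, 64, 125, 216, 343, 512, 729: the cubes 2³, 3³, 4³, ….
Track B = 5, 25, 125, 625: a geometric progression (common ratio 5).
Position 20 → track A, term 14 = 3375.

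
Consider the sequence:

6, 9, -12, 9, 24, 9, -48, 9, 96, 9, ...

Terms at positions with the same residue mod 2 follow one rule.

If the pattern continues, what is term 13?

384

Taking every 2nd term gives 2 separate tracks.
Stream A: 6, -12, 24, -48, 96 — multiplying by -2 each time.
Stream B: 9, 9, 9, 9, 9 — the constant sequence 9.
Term 13 comes from stream A (its 7th entry): 384.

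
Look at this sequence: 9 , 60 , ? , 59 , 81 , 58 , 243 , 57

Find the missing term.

Positions 1, 3, 5, … form one subsequence and positions 2, 4, 6, … form another.
Track A is 9, ?, 81, 243, which is geometric with ratio 3.
Track B is 60, 59, 58, 57, which is arithmetic with common difference −1.
The gap is track A's term 2; the rule gives 27.

27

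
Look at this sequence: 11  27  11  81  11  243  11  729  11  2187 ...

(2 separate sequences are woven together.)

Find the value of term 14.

19683

Taking every 2nd term gives 2 separate tracks.
Track A: 11, 11, 11, 11, 11. Always 11.
Track B: 27, 81, 243, 729, 2187. Successive powers of 3.
The 14th slot belongs to track B; its 7th term is 19683.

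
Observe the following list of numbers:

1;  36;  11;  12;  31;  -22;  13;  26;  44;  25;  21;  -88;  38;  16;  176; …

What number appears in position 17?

11

Split by position mod 3: positions 1, 4, 7, … form one track, and each other residue class forms its own.
Track A = 1, 12, 13, 25, 38: Fibonacci-style (each term is the sum of the two before it).
Track B = 36, 31, 26, 21, 16: linear: a_n = 41 − 5·n.
Track C = 11, -22, 44, -88, 176: a geometric progression (common ratio -2).
Position 17 → track B, term 6 = 11.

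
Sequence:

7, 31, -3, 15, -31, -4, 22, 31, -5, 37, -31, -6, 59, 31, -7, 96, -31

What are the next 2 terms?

-8, 155

Split by position mod 3: positions 1, 4, 7, … form one track, and each other residue class forms its own.
Stream A: 7, 15, 22, 37, 59, 96 (a Fibonacci-like recurrence a_n = a_{n-1} + a_{n-2}).
Stream B: 31, -31, 31, -31, 31, -31 (oscillating between 31 and -31).
Stream C: -3, -4, -5, -6, -7 (arithmetic with common difference −1).
Position 18 falls in stream C as its term 6, giving -8.
Term 19 comes from stream A (its 7th entry): 155.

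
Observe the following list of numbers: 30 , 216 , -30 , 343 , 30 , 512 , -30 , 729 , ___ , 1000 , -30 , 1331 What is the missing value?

30

Odd-indexed and even-indexed terms follow separate rules.
Stream A is 30, -30, 30, -30, ?, -30, which is alternating ±30.
Stream B is 216, 343, 512, 729, 1000, 1331, which is perfect cubes starting at 6³.
Stream A's pattern makes the blank 30.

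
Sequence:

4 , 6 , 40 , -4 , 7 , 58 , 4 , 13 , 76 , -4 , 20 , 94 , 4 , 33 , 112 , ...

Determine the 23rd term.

Read the sequence 3 terms at a time; column i is its own pattern.
Stream A = 4, -4, 4, -4, 4: the oscillation 4·(−1)^(n+1).
Stream B = 6, 7, 13, 20, 33: Fibonacci-style (each term is the sum of the two before it).
Stream C = 40, 58, 76, 94, 112: arithmetic with common difference +18.
Term 23 comes from stream B (its 8th entry): 139.

139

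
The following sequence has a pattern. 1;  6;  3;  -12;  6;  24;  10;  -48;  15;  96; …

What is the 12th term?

The terms cycle through 2 interleaved subsequences.
Stream A: 1, 3, 6, 10, 15 (triangular numbers n(n+1)/2 for n = 1, 2, …).
Stream B: 6, -12, 24, -48, 96 (a geometric progression (common ratio -2)).
Term 12 comes from stream B (its 6th entry): -192.

-192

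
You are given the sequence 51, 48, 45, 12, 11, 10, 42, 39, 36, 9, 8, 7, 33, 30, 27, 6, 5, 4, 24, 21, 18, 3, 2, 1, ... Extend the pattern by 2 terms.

Reading positions in blocks of 6 reveals the pattern AAABBB — 2 tracks woven together.
Track A is 51, 48, 45, 42, 39, 36, 33, 30, 27, 24, 21, 18, which is arithmetic, step −3.
Track B is 12, 11, 10, 9, 8, 7, 6, 5, 4, 3, 2, 1, which is arithmetic with common difference −1.
The 25th slot belongs to track A; its 13th term is 15.
The 26th slot belongs to track A; its 14th term is 12.

15, 12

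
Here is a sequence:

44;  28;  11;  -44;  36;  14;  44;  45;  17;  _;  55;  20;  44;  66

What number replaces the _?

-44

Split by position mod 3: positions 1, 4, 7, … form one track, and each other residue class forms its own.
Stream A: 44, -44, 44, ?, 44. Alternating ±44.
Stream B: 28, 36, 45, 55, 66. Triangular numbers n(n+1)/2 for n = 7, 8, ….
Stream C: 11, 14, 17, 20. Adding 3 each time.
The gap is stream A's term 4; the rule gives -44.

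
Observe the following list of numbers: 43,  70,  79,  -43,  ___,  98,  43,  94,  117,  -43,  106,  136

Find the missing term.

The terms cycle through 3 interleaved subsequences.
Stream A: 43, -43, 43, -43 — the oscillation 43·(−1)^(n+1).
Stream B: 70, ?, 94, 106 — linear: a_n = 58 + 12·n.
Stream C: 79, 98, 117, 136 — adding 19 each time.
Filling stream B at index 2 by its rule yields 82.

82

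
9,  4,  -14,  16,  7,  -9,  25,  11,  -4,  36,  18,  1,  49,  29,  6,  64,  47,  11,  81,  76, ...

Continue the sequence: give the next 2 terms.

16, 100

The terms cycle through 3 interleaved subsequences.
Stream A = 9, 16, 25, 36, 49, 64, 81: consecutive squares n² from n = 3.
Stream B = 4, 7, 11, 18, 29, 47, 76: each term equals the sum of the previous two.
Stream C = -14, -9, -4, 1, 6, 11: arithmetic with common difference +5.
Position 21 → stream C, term 7 = 16.
Position 22 falls in stream A as its term 8, giving 100.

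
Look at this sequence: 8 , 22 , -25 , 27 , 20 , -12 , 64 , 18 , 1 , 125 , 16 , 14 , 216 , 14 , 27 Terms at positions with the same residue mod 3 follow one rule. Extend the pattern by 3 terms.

343, 12, 40

Split by position mod 3: positions 1, 4, 7, … form one track, and each other residue class forms its own.
Subsequence A: 8, 27, 64, 125, 216 — perfect cubes starting at 2³.
Subsequence B: 22, 20, 18, 16, 14 — arithmetic, step −2.
Subsequence C: -25, -12, 1, 14, 27 — arithmetic, step +13.
The 16th slot belongs to subsequence A; its 6th term is 343.
The 17th slot belongs to subsequence B; its 6th term is 12.
Position 18 falls in subsequence C as its term 6, giving 40.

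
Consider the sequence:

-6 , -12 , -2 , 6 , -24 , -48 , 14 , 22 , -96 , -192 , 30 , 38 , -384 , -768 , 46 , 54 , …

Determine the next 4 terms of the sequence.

-1536, -3072, 62, 70

Reading positions in blocks of 4 reveals the pattern AABB — 2 tracks woven together.
Track A: -6, -12, -24, -48, -96, -192, -384, -768 — a geometric progression (common ratio 2).
Track B: -2, 6, 14, 22, 30, 38, 46, 54 — arithmetic with common difference +8.
Term 17 comes from track A (its 9th entry): -1536.
Term 18 comes from track A (its 10th entry): -3072.
The 19th slot belongs to track B; its 9th term is 62.
Position 20 → track B, term 10 = 70.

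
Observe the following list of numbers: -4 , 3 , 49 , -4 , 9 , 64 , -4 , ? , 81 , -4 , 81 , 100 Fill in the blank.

27

Read the sequence 3 terms at a time; column i is its own pattern.
Stream A: -4, -4, -4, -4 — constant -4.
Stream B: 3, 9, ?, 81 — a geometric progression (common ratio 3).
Stream C: 49, 64, 81, 100 — the squares 7², 8², 9², ….
The gap is stream B's term 3; the rule gives 27.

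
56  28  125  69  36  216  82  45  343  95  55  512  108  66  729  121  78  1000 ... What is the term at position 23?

105

The terms cycle through 3 interleaved subsequences.
Track A is 56, 69, 82, 95, 108, 121, which is arithmetic with common difference +13.
Track B is 28, 36, 45, 55, 66, 78, which is the triangular numbers T_7, T_8, ….
Track C is 125, 216, 343, 512, 729, 1000, which is perfect cubes starting at 5³.
The 23rd slot belongs to track B; its 8th term is 105.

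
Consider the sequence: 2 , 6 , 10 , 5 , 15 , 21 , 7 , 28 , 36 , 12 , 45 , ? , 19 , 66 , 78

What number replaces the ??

Reading positions in blocks of 3 reveals the pattern ABB — 2 tracks woven together.
Track A: 2, 5, 7, 12, 19 (a Fibonacci-like recurrence a_n = a_{n-1} + a_{n-2}).
Track B: 6, 10, 15, 21, 28, 36, 45, ?, 66, 78 (the triangular numbers T_3, T_4, …).
Track B's pattern makes the blank 55.

55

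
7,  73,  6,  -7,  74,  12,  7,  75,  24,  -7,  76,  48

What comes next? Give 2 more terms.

7, 77

Split by position mod 3: positions 1, 4, 7, … form one track, and each other residue class forms its own.
Track A is 7, -7, 7, -7, which is alternating ±7.
Track B is 73, 74, 75, 76, which is adding 1 each time.
Track C is 6, 12, 24, 48, which is a geometric progression (common ratio 2).
Term 13 comes from track A (its 5th entry): 7.
Position 14 falls in track B as its term 5, giving 77.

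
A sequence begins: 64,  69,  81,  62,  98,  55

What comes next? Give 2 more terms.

Positions 1, 3, 5, … form one subsequence and positions 2, 4, 6, … form another.
Track A: 64, 81, 98. Linear: a_n = 47 + 17·n.
Track B: 69, 62, 55. Arithmetic, step −7.
Term 7 comes from track A (its 4th entry): 115.
Position 8 → track B, term 4 = 48.

115, 48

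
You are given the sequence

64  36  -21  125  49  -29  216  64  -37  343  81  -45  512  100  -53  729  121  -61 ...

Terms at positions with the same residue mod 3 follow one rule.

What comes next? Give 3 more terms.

1000, 144, -69

Split by position mod 3 into 3 tracks.
Subsequence A = 64, 125, 216, 343, 512, 729: the cubes 4³, 5³, 6³, ….
Subsequence B = 36, 49, 64, 81, 100, 121: consecutive squares n² from n = 6.
Subsequence C = -21, -29, -37, -45, -53, -61: subtracting 8 each time.
Term 19 comes from subsequence A (its 7th entry): 1000.
Term 20 comes from subsequence B (its 7th entry): 144.
Term 21 comes from subsequence C (its 7th entry): -69.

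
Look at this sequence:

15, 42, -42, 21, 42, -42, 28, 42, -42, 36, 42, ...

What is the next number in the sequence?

-42

The slot pattern repeats as ABB (period 3), so there are 2 interleaved tracks.
Track A is 15, 21, 28, 36, which is the triangular numbers T_5, T_6, ….
Track B is 42, -42, 42, -42, 42, -42, 42, which is the oscillation 42·(−1)^(n+1).
Position 12 → track B, term 8 = -42.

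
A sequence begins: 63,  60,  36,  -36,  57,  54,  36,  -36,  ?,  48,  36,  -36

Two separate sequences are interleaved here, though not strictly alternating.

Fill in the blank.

51

Positions follow the repeating pattern AABB; grouping by letter gives 2 tracks.
Subsequence A: 63, 60, 57, 54, ?, 48 — linear: a_n = 66 − 3·n.
Subsequence B: 36, -36, 36, -36, 36, -36 — the oscillation 36·(−1)^(n+1).
Subsequence A's pattern makes the blank 51.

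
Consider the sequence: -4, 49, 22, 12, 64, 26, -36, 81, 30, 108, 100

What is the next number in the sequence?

The terms cycle through 3 interleaved subsequences.
Stream A = -4, 12, -36, 108: geometric, ×-3 each step.
Stream B = 49, 64, 81, 100: the squares 7², 8², 9², ….
Stream C = 22, 26, 30: adding 4 each time.
Position 12 → stream C, term 4 = 34.

34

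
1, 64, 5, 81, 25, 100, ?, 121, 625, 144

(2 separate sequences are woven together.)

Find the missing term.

125

Odd-indexed and even-indexed terms follow separate rules.
Track A: 1, 5, 25, ?, 625. Successive powers of 5.
Track B: 64, 81, 100, 121, 144. The squares 8², 9², 10², ….
The gap is track A's term 4; the rule gives 125.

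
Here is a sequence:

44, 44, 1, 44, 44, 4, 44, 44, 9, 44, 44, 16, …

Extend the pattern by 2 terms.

Positions follow the repeating pattern AAB; grouping by letter gives 2 tracks.
Track A = 44, 44, 44, 44, 44, 44, 44, 44: always 44.
Track B = 1, 4, 9, 16: the squares 1², 2², 3², ….
Term 13 comes from track A (its 9th entry): 44.
Term 14 comes from track A (its 10th entry): 44.

44, 44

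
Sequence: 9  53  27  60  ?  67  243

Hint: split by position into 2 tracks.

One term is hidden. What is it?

81

Odd-indexed and even-indexed terms follow separate rules.
Stream A: 9, 27, ?, 243 (powers 3^2, 3^3, 3^4, …).
Stream B: 53, 60, 67 (adding 7 each time).
Stream A's pattern makes the blank 81.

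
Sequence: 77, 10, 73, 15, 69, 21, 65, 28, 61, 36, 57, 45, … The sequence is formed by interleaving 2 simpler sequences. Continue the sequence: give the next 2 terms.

53, 55

Odd-indexed and even-indexed terms follow separate rules.
Subsequence A = 77, 73, 69, 65, 61, 57: arithmetic with common difference −4.
Subsequence B = 10, 15, 21, 28, 36, 45: triangular numbers n(n+1)/2 for n = 4, 5, ….
The 13th slot belongs to subsequence A; its 7th term is 53.
Term 14 comes from subsequence B (its 7th entry): 55.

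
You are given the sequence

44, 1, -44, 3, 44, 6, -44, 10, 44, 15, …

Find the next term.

-44

Positions 1, 3, 5, … form one subsequence and positions 2, 4, 6, … form another.
Track A: 44, -44, 44, -44, 44 (the oscillation 44·(−1)^(n+1)).
Track B: 1, 3, 6, 10, 15 (the triangular numbers T_1, T_2, …).
Position 11 falls in track A as its term 6, giving -44.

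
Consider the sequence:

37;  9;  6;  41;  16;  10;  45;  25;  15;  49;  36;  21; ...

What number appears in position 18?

36

The terms cycle through 3 interleaved subsequences.
Track A: 37, 41, 45, 49 — adding 4 each time.
Track B: 9, 16, 25, 36 — perfect squares starting at 3².
Track C: 6, 10, 15, 21 — the triangular numbers T_3, T_4, ….
Position 18 falls in track C as its term 6, giving 36.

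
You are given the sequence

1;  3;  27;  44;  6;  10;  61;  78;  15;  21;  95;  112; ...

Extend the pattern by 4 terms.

Positions follow the repeating pattern AABB; grouping by letter gives 2 tracks.
Track A: 1, 3, 6, 10, 15, 21. Triangular numbers starting at T_1.
Track B: 27, 44, 61, 78, 95, 112. Linear: a_n = 10 + 17·n.
Position 13 falls in track A as its term 7, giving 28.
Term 14 comes from track A (its 8th entry): 36.
Position 15 → track B, term 7 = 129.
Position 16 → track B, term 8 = 146.

28, 36, 129, 146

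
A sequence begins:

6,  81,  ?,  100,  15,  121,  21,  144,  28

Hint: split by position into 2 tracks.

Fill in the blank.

10

The terms cycle through 2 interleaved subsequences.
Subsequence A = 6, ?, 15, 21, 28: the triangular numbers T_3, T_4, ….
Subsequence B = 81, 100, 121, 144: the squares 9², 10², 11², ….
The gap is subsequence A's term 2; the rule gives 10.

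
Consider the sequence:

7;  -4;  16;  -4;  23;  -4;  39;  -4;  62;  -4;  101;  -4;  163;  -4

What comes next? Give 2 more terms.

264, -4

Positions 1, 3, 5, … form one subsequence and positions 2, 4, 6, … form another.
Track A: 7, 16, 23, 39, 62, 101, 163 (a Fibonacci-like recurrence a_n = a_{n-1} + a_{n-2}).
Track B: -4, -4, -4, -4, -4, -4, -4 (always -4).
Position 15 → track A, term 8 = 264.
Position 16 falls in track B as its term 8, giving -4.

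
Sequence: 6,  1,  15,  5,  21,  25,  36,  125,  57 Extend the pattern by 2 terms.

Positions 1, 3, 5, … form one subsequence and positions 2, 4, 6, … form another.
Subsequence A = 6, 15, 21, 36, 57: a Fibonacci-like recurrence a_n = a_{n-1} + a_{n-2}.
Subsequence B = 1, 5, 25, 125: successive powers of 5.
Position 10 → subsequence B, term 5 = 625.
The 11th slot belongs to subsequence A; its 6th term is 93.

625, 93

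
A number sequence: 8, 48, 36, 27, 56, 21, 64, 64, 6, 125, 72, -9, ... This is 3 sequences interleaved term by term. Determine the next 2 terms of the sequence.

216, 80

Split by position mod 3 into 3 tracks.
Stream A: 8, 27, 64, 125 — perfect cubes starting at 2³.
Stream B: 48, 56, 64, 72 — linear: a_n = 40 + 8·n.
Stream C: 36, 21, 6, -9 — linear: a_n = 51 − 15·n.
Position 13 → stream A, term 5 = 216.
Position 14 → stream B, term 5 = 80.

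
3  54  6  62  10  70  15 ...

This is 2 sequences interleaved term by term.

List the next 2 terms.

78, 21

Positions 1, 3, 5, … form one subsequence and positions 2, 4, 6, … form another.
Stream A: 3, 6, 10, 15. Triangular numbers starting at T_2.
Stream B: 54, 62, 70. Linear: a_n = 46 + 8·n.
The 8th slot belongs to stream B; its 4th term is 78.
Term 9 comes from stream A (its 5th entry): 21.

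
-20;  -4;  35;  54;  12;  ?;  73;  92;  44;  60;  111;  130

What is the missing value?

28

Reading positions in blocks of 4 reveals the pattern AABB — 2 tracks woven together.
Track A = -20, -4, 12, ?, 44, 60: linear: a_n = -36 + 16·n.
Track B = 35, 54, 73, 92, 111, 130: adding 19 each time.
The gap is track A's term 4; the rule gives 28.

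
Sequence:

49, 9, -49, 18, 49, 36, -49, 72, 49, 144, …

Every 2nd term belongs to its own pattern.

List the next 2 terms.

Positions 1, 3, 5, … form one subsequence and positions 2, 4, 6, … form another.
Track A is 49, -49, 49, -49, 49, which is oscillating between 49 and -49.
Track B is 9, 18, 36, 72, 144, which is a geometric progression (common ratio 2).
Term 11 comes from track A (its 6th entry): -49.
Position 12 falls in track B as its term 6, giving 288.

-49, 288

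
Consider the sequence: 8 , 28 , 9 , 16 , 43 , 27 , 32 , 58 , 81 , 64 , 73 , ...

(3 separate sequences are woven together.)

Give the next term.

243

The terms cycle through 3 interleaved subsequences.
Track A: 8, 16, 32, 64 (successive powers of 2).
Track B: 28, 43, 58, 73 (arithmetic with common difference +15).
Track C: 9, 27, 81 (geometric, ×3 each step).
Term 12 comes from track C (its 4th entry): 243.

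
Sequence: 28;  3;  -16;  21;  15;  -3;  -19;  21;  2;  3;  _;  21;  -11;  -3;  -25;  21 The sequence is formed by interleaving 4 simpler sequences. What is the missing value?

-22

Read the sequence 4 terms at a time; column i is its own pattern.
Track A: 28, 15, 2, -11 (linear: a_n = 41 − 13·n).
Track B: 3, -3, 3, -3 (alternating ±3).
Track C: -16, -19, ?, -25 (arithmetic, step −3).
Track D: 21, 21, 21, 21 (constant 21).
So the missing entry in track C is -22.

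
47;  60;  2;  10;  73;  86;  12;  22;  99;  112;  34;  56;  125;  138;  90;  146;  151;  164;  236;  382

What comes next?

177

Positions follow the repeating pattern AABB; grouping by letter gives 2 tracks.
Stream A is 47, 60, 73, 86, 99, 112, 125, 138, 151, 164, which is linear: a_n = 34 + 13·n.
Stream B is 2, 10, 12, 22, 34, 56, 90, 146, 236, 382, which is a Fibonacci-like recurrence a_n = a_{n-1} + a_{n-2}.
Term 21 comes from stream A (its 11th entry): 177.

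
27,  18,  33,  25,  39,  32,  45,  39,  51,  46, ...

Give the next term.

57

Taking every 2nd term gives 2 separate tracks.
Subsequence A: 27, 33, 39, 45, 51. Arithmetic with common difference +6.
Subsequence B: 18, 25, 32, 39, 46. Linear: a_n = 11 + 7·n.
Position 11 → subsequence A, term 6 = 57.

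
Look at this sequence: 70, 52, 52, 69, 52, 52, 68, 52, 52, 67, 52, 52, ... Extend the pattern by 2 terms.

The slot pattern repeats as ABB (period 3), so there are 2 interleaved tracks.
Track A: 70, 69, 68, 67 (arithmetic, step −1).
Track B: 52, 52, 52, 52, 52, 52, 52, 52 (always 52).
Term 13 comes from track A (its 5th entry): 66.
Position 14 falls in track B as its term 9, giving 52.

66, 52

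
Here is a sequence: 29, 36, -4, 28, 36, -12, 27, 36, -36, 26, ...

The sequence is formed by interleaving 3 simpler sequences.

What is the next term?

Split by position mod 3: positions 1, 4, 7, … form one track, and each other residue class forms its own.
Stream A: 29, 28, 27, 26 — arithmetic with common difference −1.
Stream B: 36, 36, 36 — always 36.
Stream C: -4, -12, -36 — geometric with ratio 3.
Position 11 falls in stream B as its term 4, giving 36.

36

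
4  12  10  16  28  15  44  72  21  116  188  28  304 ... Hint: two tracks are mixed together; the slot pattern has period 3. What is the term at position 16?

796

The slot pattern repeats as AAB (period 3), so there are 2 interleaved tracks.
Track A: 4, 12, 16, 28, 44, 72, 116, 188, 304. A Fibonacci-like recurrence a_n = a_{n-1} + a_{n-2}.
Track B: 10, 15, 21, 28. Triangular numbers starting at T_4.
Position 16 → track A, term 11 = 796.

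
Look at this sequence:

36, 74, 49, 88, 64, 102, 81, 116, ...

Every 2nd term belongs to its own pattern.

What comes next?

100

Split by position mod 2 into 2 tracks.
Stream A: 36, 49, 64, 81 — the squares 6², 7², 8², ….
Stream B: 74, 88, 102, 116 — arithmetic with common difference +14.
Term 9 comes from stream A (its 5th entry): 100.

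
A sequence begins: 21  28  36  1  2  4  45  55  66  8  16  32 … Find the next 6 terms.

The slot pattern repeats as AAABBB (period 6), so there are 2 interleaved tracks.
Track A: 21, 28, 36, 45, 55, 66 — the triangular numbers T_6, T_7, ….
Track B: 1, 2, 4, 8, 16, 32 — powers 2^0, 2^1, 2^2, ….
Term 13 comes from track A (its 7th entry): 78.
The 14th slot belongs to track A; its 8th term is 91.
Term 15 comes from track A (its 9th entry): 105.
Position 16 falls in track B as its term 7, giving 64.
Position 17 → track B, term 8 = 128.
Term 18 comes from track B (its 9th entry): 256.

78, 91, 105, 64, 128, 256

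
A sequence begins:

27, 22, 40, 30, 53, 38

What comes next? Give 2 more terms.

66, 46

Positions 1, 3, 5, … form one subsequence and positions 2, 4, 6, … form another.
Subsequence A is 27, 40, 53, which is arithmetic with common difference +13.
Subsequence B is 22, 30, 38, which is adding 8 each time.
Position 7 falls in subsequence A as its term 4, giving 66.
Position 8 falls in subsequence B as its term 4, giving 46.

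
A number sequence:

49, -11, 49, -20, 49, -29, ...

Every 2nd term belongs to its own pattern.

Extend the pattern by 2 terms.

Odd-indexed and even-indexed terms follow separate rules.
Stream A: 49, 49, 49 — always 49.
Stream B: -11, -20, -29 — arithmetic with common difference −9.
Position 7 falls in stream A as its term 4, giving 49.
The 8th slot belongs to stream B; its 4th term is -38.

49, -38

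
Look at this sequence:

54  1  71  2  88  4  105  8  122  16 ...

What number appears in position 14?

64

The terms cycle through 2 interleaved subsequences.
Subsequence A is 54, 71, 88, 105, 122, which is linear: a_n = 37 + 17·n.
Subsequence B is 1, 2, 4, 8, 16, which is powers 2^0, 2^1, 2^2, ….
Position 14 falls in subsequence B as its term 7, giving 64.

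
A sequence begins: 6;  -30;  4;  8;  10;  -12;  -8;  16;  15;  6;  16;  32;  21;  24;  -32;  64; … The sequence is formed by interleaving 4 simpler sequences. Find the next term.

Split by position mod 4 into 4 tracks.
Subsequence A: 6, 10, 15, 21 (the triangular numbers T_3, T_4, …).
Subsequence B: -30, -12, 6, 24 (linear: a_n = -48 + 18·n).
Subsequence C: 4, -8, 16, -32 (a geometric progression (common ratio -2)).
Subsequence D: 8, 16, 32, 64 (powers of 2).
The 17th slot belongs to subsequence A; its 5th term is 28.

28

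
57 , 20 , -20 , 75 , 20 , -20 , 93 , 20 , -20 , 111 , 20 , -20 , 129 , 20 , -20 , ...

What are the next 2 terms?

147, 20

The slot pattern repeats as ABB (period 3), so there are 2 interleaved tracks.
Subsequence A: 57, 75, 93, 111, 129. Adding 18 each time.
Subsequence B: 20, -20, 20, -20, 20, -20, 20, -20, 20, -20. The oscillation 20·(−1)^(n+1).
Position 16 → subsequence A, term 6 = 147.
The 17th slot belongs to subsequence B; its 11th term is 20.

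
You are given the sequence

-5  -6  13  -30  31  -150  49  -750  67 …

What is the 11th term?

85

Split by position mod 2 into 2 tracks.
Stream A: -5, 13, 31, 49, 67. Linear: a_n = -23 + 18·n.
Stream B: -6, -30, -150, -750. Multiplying by 5 each time.
Term 11 comes from stream A (its 6th entry): 85.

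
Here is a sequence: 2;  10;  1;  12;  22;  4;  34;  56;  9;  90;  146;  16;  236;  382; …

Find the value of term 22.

4236

Reading positions in blocks of 3 reveals the pattern AAB — 2 tracks woven together.
Stream A: 2, 10, 12, 22, 34, 56, 90, 146, 236, 382 (Fibonacci-style (each term is the sum of the two before it)).
Stream B: 1, 4, 9, 16 (the squares 1², 2², 3², …).
Position 22 → stream A, term 15 = 4236.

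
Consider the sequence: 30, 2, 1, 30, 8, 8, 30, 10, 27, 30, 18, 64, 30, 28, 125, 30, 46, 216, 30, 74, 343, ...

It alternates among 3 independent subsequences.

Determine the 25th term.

30

Split by position mod 3 into 3 tracks.
Stream A: 30, 30, 30, 30, 30, 30, 30 — constant 30.
Stream B: 2, 8, 10, 18, 28, 46, 74 — Fibonacci-style (each term is the sum of the two before it).
Stream C: 1, 8, 27, 64, 125, 216, 343 — perfect cubes starting at 1³.
Term 25 comes from stream A (its 9th entry): 30.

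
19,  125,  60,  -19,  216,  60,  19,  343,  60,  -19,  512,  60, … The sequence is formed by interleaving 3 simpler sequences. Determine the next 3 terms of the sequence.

19, 729, 60

Split by position mod 3 into 3 tracks.
Track A is 19, -19, 19, -19, which is alternating ±19.
Track B is 125, 216, 343, 512, which is consecutive cubes n³ from n = 5.
Track C is 60, 60, 60, 60, which is always 60.
Position 13 falls in track A as its term 5, giving 19.
Position 14 falls in track B as its term 5, giving 729.
Term 15 comes from track C (its 5th entry): 60.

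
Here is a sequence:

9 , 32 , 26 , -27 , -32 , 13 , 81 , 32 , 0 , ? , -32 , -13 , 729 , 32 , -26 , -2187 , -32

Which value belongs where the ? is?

Split by position mod 3: positions 1, 4, 7, … form one track, and each other residue class forms its own.
Track A: 9, -27, 81, ?, 729, -2187 — a geometric progression (common ratio -3).
Track B: 32, -32, 32, -32, 32, -32 — alternating ±32.
Track C: 26, 13, 0, -13, -26 — subtracting 13 each time.
The gap is track A's term 4; the rule gives -243.

-243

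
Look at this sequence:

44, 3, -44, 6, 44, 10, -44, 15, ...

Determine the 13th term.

Odd-indexed and even-indexed terms follow separate rules.
Track A: 44, -44, 44, -44 — the oscillation 44·(−1)^(n+1).
Track B: 3, 6, 10, 15 — the triangular numbers T_2, T_3, ….
Position 13 → track A, term 7 = 44.

44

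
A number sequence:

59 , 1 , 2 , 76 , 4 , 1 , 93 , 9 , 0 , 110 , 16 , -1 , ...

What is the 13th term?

127

Taking every 3rd term gives 3 separate tracks.
Track A = 59, 76, 93, 110: arithmetic with common difference +17.
Track B = 1, 4, 9, 16: consecutive squares n² from n = 1.
Track C = 2, 1, 0, -1: linear: a_n = 3 − n.
Term 13 comes from track A (its 5th entry): 127.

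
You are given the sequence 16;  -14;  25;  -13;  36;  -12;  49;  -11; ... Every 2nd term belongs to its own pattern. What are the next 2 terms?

64, -10

Positions 1, 3, 5, … form one subsequence and positions 2, 4, 6, … form another.
Stream A: 16, 25, 36, 49 — perfect squares starting at 4².
Stream B: -14, -13, -12, -11 — adding 1 each time.
Term 9 comes from stream A (its 5th entry): 64.
Term 10 comes from stream B (its 5th entry): -10.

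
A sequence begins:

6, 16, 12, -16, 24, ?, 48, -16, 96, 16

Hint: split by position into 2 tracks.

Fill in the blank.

16

Split by position mod 2 into 2 tracks.
Subsequence A is 6, 12, 24, 48, 96, which is multiplying by 2 each time.
Subsequence B is 16, -16, ?, -16, 16, which is alternating ±16.
The gap is subsequence B's term 3; the rule gives 16.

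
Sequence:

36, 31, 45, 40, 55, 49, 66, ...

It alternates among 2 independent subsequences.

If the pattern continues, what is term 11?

91

The terms cycle through 2 interleaved subsequences.
Stream A: 36, 45, 55, 66 (triangular numbers starting at T_8).
Stream B: 31, 40, 49 (linear: a_n = 22 + 9·n).
Term 11 comes from stream A (its 6th entry): 91.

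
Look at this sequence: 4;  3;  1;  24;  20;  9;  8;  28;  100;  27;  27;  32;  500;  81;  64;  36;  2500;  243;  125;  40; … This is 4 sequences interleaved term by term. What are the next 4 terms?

Taking every 4th term gives 4 separate tracks.
Subsequence A: 4, 20, 100, 500, 2500. Geometric, ×5 each step.
Subsequence B: 3, 9, 27, 81, 243. Powers 3^1, 3^2, 3^3, ….
Subsequence C: 1, 8, 27, 64, 125. Consecutive cubes n³ from n = 1.
Subsequence D: 24, 28, 32, 36, 40. Adding 4 each time.
Position 21 falls in subsequence A as its term 6, giving 12500.
Position 22 → subsequence B, term 6 = 729.
Position 23 → subsequence C, term 6 = 216.
Position 24 falls in subsequence D as its term 6, giving 44.

12500, 729, 216, 44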